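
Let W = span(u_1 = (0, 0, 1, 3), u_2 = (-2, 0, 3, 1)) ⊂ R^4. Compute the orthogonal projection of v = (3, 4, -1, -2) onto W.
proj_W(v) = (17/13, 0, -59/26, -41/26)

Set up U = [u_1 | ... | u_2] ∈ R^(4×2). The projector onto W = col(U) is P = U (U^T U)^(-1) U^T.
Compute U^T U =
  [10, 6]
  [6, 14],
and U^T v = (-7, -11).
Solve U^T U · c = U^T v for the coefficients: c = (-4/13, -17/26). The projection is proj_W(v) = U c.
Check: (v - proj_W(v)) · u_1 = 0  (should be 0).
Check: (v - proj_W(v)) · u_2 = 0  (should be 0).
Result: proj_W(v) = (17/13, 0, -59/26, -41/26).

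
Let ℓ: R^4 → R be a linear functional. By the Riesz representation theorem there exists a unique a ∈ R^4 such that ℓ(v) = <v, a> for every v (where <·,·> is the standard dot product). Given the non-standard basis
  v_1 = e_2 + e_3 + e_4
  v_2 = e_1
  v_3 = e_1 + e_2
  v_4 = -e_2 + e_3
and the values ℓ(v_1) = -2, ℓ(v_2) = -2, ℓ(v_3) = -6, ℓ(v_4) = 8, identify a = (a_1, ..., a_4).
a = (-2, -4, 4, -2)

Write a = (a_1, ..., a_4) in the standard basis. For each basis vector v_i, ℓ(v_i) = <v_i, a> is a linear equation in the a_j's. Collect the n equations into a matrix system V a = ℓ, where row i of V is v_i (expressed in the standard basis). Since V is invertible (lower-triangular with 1s on the diagonal, up to permutation), solve by back-substitution:
  V =
[[0, 1, 1, 1],
 [1, 0, 0, 0],
 [1, 1, 0, 0],
 [0, -1, 1, 0]]
  V a = (-2, -2, -6, 8)
Solving gives a = (-2, -4, 4, -2).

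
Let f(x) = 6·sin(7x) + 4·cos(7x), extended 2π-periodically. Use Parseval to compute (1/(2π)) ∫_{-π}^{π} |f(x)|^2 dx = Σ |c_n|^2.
Σ |c_n|^2 = 26

Expand |f|^2 and use orthogonality of {sin(nx), cos(mx)} on [-π, π]:
  ∫_{-π}^{π} sin(nx)^2 dx = π, ∫ cos(mx)^2 dx = π, and cross terms integrate to 0.
So ∫_{-π}^{π} f(x)^2 dx = 6^2 · π + 4^2 · π = (36 + 16)π.
Divide by 2π: (36 + 16)/2 = 26.
By Parseval, this equals Σ |c_n|^2.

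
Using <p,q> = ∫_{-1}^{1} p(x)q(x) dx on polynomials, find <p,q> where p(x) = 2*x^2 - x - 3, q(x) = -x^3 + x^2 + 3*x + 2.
<p,q> = -182/15

Expand the product: p(x)·q(x) = -2*x^5 + 3*x^4 + 8*x^3 - 2*x^2 - 11*x - 6.
∫_{-1}^{1} of each monomial x^k gives [2/(k+1) if k even, 0 if k odd]. Integrating term-by-term (or equivalently evaluating the antiderivative F(x) = -x^6/3 + 3*x^5/5 + 2*x^4 - 2*x^3/3 - 11*x^2/2 - 6*x at the endpoints):
  F(1) − F(−1) = -99/10 − (67/30) = -182/15.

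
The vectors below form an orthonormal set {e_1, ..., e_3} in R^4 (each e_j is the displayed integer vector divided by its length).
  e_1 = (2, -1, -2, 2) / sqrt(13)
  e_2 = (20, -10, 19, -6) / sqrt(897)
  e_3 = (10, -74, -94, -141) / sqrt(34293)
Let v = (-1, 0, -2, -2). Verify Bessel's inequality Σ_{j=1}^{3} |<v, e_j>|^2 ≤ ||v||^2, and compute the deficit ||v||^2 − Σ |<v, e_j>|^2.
Σ |<v, e_j>|^2 = 4392/497; ||v||^2 = 9; deficit = 81/497

Write each e_j = u_j / sqrt(<u_j, u_j>) where u_j is the displayed integer vector. Then <v, e_j> = <v, u_j> / sqrt(<u_j, u_j>), so |<v, e_j>|^2 = <v, u_j>^2 / <u_j, u_j>.
Coefficients: <v, e_1> = -2/sqrt(13), <v, e_2> = -46/sqrt(897), <v, e_3> = 460/sqrt(34293).
Square and sum: Σ |<v, e_j>|^2 = 4392/497.
Compute ||v||^2 = v·v = 9.
Deficit = 9 − 4392/497 = 81/497 ≥ 0, confirming Bessel's inequality. (The deficit equals ||v − Σ <v,e_j> e_j||^2, the squared distance from v to span{e_j}.)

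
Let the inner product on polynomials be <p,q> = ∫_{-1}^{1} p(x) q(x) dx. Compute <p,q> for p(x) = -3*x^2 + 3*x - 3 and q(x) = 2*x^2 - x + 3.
<p,q> = -162/5

Expand the product: p(x)·q(x) = -6*x^4 + 9*x^3 - 18*x^2 + 12*x - 9.
∫_{-1}^{1} of each monomial x^k gives [2/(k+1) if k even, 0 if k odd]. Integrating term-by-term (or equivalently evaluating the antiderivative F(x) = -6*x^5/5 + 9*x^4/4 - 6*x^3 + 6*x^2 - 9*x at the endpoints):
  F(1) − F(−1) = -159/20 − (489/20) = -162/5.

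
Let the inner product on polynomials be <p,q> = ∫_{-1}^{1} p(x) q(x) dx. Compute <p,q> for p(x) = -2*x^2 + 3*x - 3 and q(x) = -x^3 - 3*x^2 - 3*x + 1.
<p,q> = -92/15

Expand the product: p(x)·q(x) = 2*x^5 + 3*x^4 - 2*x^2 + 12*x - 3.
∫_{-1}^{1} of each monomial x^k gives [2/(k+1) if k even, 0 if k odd]. Integrating term-by-term (or equivalently evaluating the antiderivative F(x) = x^6/3 + 3*x^5/5 - 2*x^3/3 + 6*x^2 - 3*x at the endpoints):
  F(1) − F(−1) = 49/15 − (47/5) = -92/15.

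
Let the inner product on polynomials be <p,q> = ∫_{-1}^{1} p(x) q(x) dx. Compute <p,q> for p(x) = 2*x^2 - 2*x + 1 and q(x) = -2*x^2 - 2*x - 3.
<p,q> = -154/15

Expand the product: p(x)·q(x) = -4*x^4 - 4*x^2 + 4*x - 3.
∫_{-1}^{1} of each monomial x^k gives [2/(k+1) if k even, 0 if k odd]. Integrating term-by-term (or equivalently evaluating the antiderivative F(x) = -4*x^5/5 - 4*x^3/3 + 2*x^2 - 3*x at the endpoints):
  F(1) − F(−1) = -47/15 − (107/15) = -154/15.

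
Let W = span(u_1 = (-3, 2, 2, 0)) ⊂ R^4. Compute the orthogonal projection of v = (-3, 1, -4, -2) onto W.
proj_W(v) = (-9/17, 6/17, 6/17, 0)

Set up U = [u_1 | ... | u_1] ∈ R^(4×1). The projector onto W = col(U) is P = U (U^T U)^(-1) U^T.
Compute U^T U =
  [17],
and U^T v = (3).
Solve U^T U · c = U^T v for the coefficients: c = (3/17). The projection is proj_W(v) = U c.
Check: (v - proj_W(v)) · u_1 = 0  (should be 0).
Result: proj_W(v) = (-9/17, 6/17, 6/17, 0).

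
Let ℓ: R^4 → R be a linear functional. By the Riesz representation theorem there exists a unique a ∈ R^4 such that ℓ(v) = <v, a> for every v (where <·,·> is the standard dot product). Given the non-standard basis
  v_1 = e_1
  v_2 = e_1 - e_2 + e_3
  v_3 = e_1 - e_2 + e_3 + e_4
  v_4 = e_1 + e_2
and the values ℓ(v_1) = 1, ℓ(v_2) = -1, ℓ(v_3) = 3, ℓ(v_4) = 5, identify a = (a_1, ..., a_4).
a = (1, 4, 2, 4)

Write a = (a_1, ..., a_4) in the standard basis. For each basis vector v_i, ℓ(v_i) = <v_i, a> is a linear equation in the a_j's. Collect the n equations into a matrix system V a = ℓ, where row i of V is v_i (expressed in the standard basis). Since V is invertible (lower-triangular with 1s on the diagonal, up to permutation), solve by back-substitution:
  V =
[[1, 0, 0, 0],
 [1, -1, 1, 0],
 [1, -1, 1, 1],
 [1, 1, 0, 0]]
  V a = (1, -1, 3, 5)
Solving gives a = (1, 4, 2, 4).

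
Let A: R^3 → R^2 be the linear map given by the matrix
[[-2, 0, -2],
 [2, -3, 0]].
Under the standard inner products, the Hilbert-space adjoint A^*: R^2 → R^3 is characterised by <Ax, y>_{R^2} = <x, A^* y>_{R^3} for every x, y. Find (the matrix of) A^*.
A^* = A^T =
[[-2, 2],
 [0, -3],
 [-2, 0]]

For real matrices with standard dot products, the defining identity <Ax, y> = <x, A^* y> gives (Ax)^T y = x^T (A^*) y, i.e. x^T A^T y = x^T (A^*) y. Since this holds for all x, y, we must have A^* = A^T. Therefore
A^* =
[[-2, 2],
 [0, -3],
 [-2, 0]].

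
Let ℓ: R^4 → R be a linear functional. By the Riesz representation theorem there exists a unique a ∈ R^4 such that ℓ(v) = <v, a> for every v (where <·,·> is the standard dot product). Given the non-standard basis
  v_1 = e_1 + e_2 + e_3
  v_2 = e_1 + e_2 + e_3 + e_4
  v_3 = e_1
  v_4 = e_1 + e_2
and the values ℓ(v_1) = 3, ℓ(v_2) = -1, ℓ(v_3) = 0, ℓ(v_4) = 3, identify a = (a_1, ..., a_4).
a = (0, 3, 0, -4)

Write a = (a_1, ..., a_4) in the standard basis. For each basis vector v_i, ℓ(v_i) = <v_i, a> is a linear equation in the a_j's. Collect the n equations into a matrix system V a = ℓ, where row i of V is v_i (expressed in the standard basis). Since V is invertible (lower-triangular with 1s on the diagonal, up to permutation), solve by back-substitution:
  V =
[[1, 1, 1, 0],
 [1, 1, 1, 1],
 [1, 0, 0, 0],
 [1, 1, 0, 0]]
  V a = (3, -1, 0, 3)
Solving gives a = (0, 3, 0, -4).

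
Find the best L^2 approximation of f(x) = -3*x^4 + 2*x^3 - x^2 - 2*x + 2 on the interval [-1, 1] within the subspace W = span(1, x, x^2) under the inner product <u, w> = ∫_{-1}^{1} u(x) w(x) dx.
g(x) = -25*x^2/7 - 4*x/5 + 79/35

The best approximation g ∈ W is the orthogonal projection of f onto W. Writing g = a_0 + a_1 x + a_2 x^2, the coefficients solve the normal equations G · a = b where
  G_{ij} = <φ_i, φ_j> and b_i = <f, φ_i>, with φ_0 = 1, φ_1 = x, φ_2 = x^2.
G =
  [2, 0, 2/3]
  [0, 2/3, 0]
  [2/3, 0, 2/5],
b = (32/15, -8/15, 8/105).
Solving gives a_0 = 79/35, a_1 = -4/5, a_2 = -25/7, so
  g(x) = -25*x^2/7 - 4*x/5 + 79/35.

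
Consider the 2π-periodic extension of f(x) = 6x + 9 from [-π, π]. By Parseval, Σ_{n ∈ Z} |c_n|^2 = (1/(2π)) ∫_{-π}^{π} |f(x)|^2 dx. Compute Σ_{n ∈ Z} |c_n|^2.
Σ |c_n|^2 = 12π^2 + 81

Expand and integrate term by term over [-π, π]:
  ∫ (6x)^2 dx = 36·(2π^3/3); ∫ 2·6·(9)·x dx = 0 (odd integrand); ∫ 9^2 dx = 81·2π.
So (1/(2π)) ∫_{-π}^{π} (6x + 9)^2 dx = 36π^2/3 + 81 = 12π^2 + 81.
Parseval ⇒ Σ |c_n|^2 = 12π^2 + 81.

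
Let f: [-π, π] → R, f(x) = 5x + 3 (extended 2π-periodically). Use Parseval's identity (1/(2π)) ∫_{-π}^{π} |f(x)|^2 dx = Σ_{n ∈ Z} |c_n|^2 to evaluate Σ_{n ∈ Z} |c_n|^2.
Σ |c_n|^2 = 25π^2/3 + 9

Expand and integrate term by term over [-π, π]:
  ∫ (5x)^2 dx = 25·(2π^3/3); ∫ 2·5·(3)·x dx = 0 (odd integrand); ∫ 3^2 dx = 9·2π.
So (1/(2π)) ∫_{-π}^{π} (5x + 3)^2 dx = 25π^2/3 + 9 = 25π^2/3 + 9.
Parseval ⇒ Σ |c_n|^2 = 25π^2/3 + 9.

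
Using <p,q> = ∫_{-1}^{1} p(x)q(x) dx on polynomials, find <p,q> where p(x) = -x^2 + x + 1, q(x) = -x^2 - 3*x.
<p,q> = -34/15

Expand the product: p(x)·q(x) = x^4 + 2*x^3 - 4*x^2 - 3*x.
∫_{-1}^{1} of each monomial x^k gives [2/(k+1) if k even, 0 if k odd]. Integrating term-by-term (or equivalently evaluating the antiderivative F(x) = x^5/5 + x^4/2 - 4*x^3/3 - 3*x^2/2 at the endpoints):
  F(1) − F(−1) = -32/15 − (2/15) = -34/15.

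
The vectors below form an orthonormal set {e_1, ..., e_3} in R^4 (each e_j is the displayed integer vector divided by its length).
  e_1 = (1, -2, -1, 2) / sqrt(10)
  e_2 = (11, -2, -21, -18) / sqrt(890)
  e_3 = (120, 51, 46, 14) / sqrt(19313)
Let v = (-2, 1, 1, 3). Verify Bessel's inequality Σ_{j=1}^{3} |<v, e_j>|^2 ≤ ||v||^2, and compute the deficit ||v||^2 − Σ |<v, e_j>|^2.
Σ |<v, e_j>|^2 = 2526/217; ||v||^2 = 15; deficit = 729/217

Write each e_j = u_j / sqrt(<u_j, u_j>) where u_j is the displayed integer vector. Then <v, e_j> = <v, u_j> / sqrt(<u_j, u_j>), so |<v, e_j>|^2 = <v, u_j>^2 / <u_j, u_j>.
Coefficients: <v, e_1> = 1/sqrt(10), <v, e_2> = -99/sqrt(890), <v, e_3> = -101/sqrt(19313).
Square and sum: Σ |<v, e_j>|^2 = 2526/217.
Compute ||v||^2 = v·v = 15.
Deficit = 15 − 2526/217 = 729/217 ≥ 0, confirming Bessel's inequality. (The deficit equals ||v − Σ <v,e_j> e_j||^2, the squared distance from v to span{e_j}.)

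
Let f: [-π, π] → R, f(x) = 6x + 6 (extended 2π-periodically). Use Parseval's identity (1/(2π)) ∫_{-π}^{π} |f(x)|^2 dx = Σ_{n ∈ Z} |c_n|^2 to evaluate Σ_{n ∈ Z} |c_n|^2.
Σ |c_n|^2 = 12π^2 + 36

Expand and integrate term by term over [-π, π]:
  ∫ (6x)^2 dx = 36·(2π^3/3); ∫ 2·6·(6)·x dx = 0 (odd integrand); ∫ 6^2 dx = 36·2π.
So (1/(2π)) ∫_{-π}^{π} (6x + 6)^2 dx = 36π^2/3 + 36 = 12π^2 + 36.
Parseval ⇒ Σ |c_n|^2 = 12π^2 + 36.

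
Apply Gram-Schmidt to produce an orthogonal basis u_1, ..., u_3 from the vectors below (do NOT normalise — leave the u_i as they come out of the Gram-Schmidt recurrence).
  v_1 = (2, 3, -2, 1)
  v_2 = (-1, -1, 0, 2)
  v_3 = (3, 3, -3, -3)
Orthogonal basis:
  u_1 = (2, 3, -2, 1)
  u_2 = (-2/3, -1/2, -1/3, 13/6)
  u_3 = (-1/11, -9/11, -17/11, -5/11)

Apply the Gram-Schmidt recurrence
  u_1 = v_1
  u_i = v_i − Σ_{j<i} ((v_i · u_j) / (u_j · u_j)) · u_j.

Step by step this gives:
  u_1 = (2, 3, -2, 1)
  u_2 = (-2/3, -1/2, -1/3, 13/6)
  u_3 = (-1/11, -9/11, -17/11, -5/11)

Orthogonality check:
  u_2 · u_1 = 0 (should be 0)
  u_3 · u_1 = 0 (should be 0)
  u_3 · u_2 = 0 (should be 0)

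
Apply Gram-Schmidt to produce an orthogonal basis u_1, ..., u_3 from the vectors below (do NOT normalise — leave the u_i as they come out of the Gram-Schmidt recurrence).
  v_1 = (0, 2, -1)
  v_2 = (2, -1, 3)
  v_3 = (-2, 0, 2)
Orthogonal basis:
  u_1 = (0, 2, -1)
  u_2 = (2, 1, 2)
  u_3 = (-2, 4/5, 8/5)

Apply the Gram-Schmidt recurrence
  u_1 = v_1
  u_i = v_i − Σ_{j<i} ((v_i · u_j) / (u_j · u_j)) · u_j.

Step by step this gives:
  u_1 = (0, 2, -1)
  u_2 = (2, 1, 2)
  u_3 = (-2, 4/5, 8/5)

Orthogonality check:
  u_2 · u_1 = 0 (should be 0)
  u_3 · u_1 = 0 (should be 0)
  u_3 · u_2 = 0 (should be 0)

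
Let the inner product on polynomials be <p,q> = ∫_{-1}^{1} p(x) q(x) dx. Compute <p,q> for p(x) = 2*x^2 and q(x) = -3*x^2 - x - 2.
<p,q> = -76/15

Expand the product: p(x)·q(x) = -6*x^4 - 2*x^3 - 4*x^2.
∫_{-1}^{1} of each monomial x^k gives [2/(k+1) if k even, 0 if k odd]. Integrating term-by-term (or equivalently evaluating the antiderivative F(x) = -6*x^5/5 - x^4/2 - 4*x^3/3 at the endpoints):
  F(1) − F(−1) = -91/30 − (61/30) = -76/15.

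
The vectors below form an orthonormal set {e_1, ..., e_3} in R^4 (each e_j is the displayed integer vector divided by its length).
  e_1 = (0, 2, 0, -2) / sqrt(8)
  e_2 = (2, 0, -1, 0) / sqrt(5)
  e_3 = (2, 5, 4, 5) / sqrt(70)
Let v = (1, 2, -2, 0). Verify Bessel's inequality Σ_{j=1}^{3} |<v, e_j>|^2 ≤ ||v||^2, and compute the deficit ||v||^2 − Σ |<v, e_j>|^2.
Σ |<v, e_j>|^2 = 38/7; ||v||^2 = 9; deficit = 25/7

Write each e_j = u_j / sqrt(<u_j, u_j>) where u_j is the displayed integer vector. Then <v, e_j> = <v, u_j> / sqrt(<u_j, u_j>), so |<v, e_j>|^2 = <v, u_j>^2 / <u_j, u_j>.
Coefficients: <v, e_1> = 4/sqrt(8), <v, e_2> = 4/sqrt(5), <v, e_3> = 4/sqrt(70).
Square and sum: Σ |<v, e_j>|^2 = 38/7.
Compute ||v||^2 = v·v = 9.
Deficit = 9 − 38/7 = 25/7 ≥ 0, confirming Bessel's inequality. (The deficit equals ||v − Σ <v,e_j> e_j||^2, the squared distance from v to span{e_j}.)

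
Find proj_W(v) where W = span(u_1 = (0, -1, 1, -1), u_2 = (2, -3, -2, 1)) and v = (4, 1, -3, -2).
proj_W(v) = (1, -5/6, -5/3, 7/6)

Set up U = [u_1 | ... | u_2] ∈ R^(4×2). The projector onto W = col(U) is P = U (U^T U)^(-1) U^T.
Compute U^T U =
  [3, 0]
  [0, 18],
and U^T v = (-2, 9).
Solve U^T U · c = U^T v for the coefficients: c = (-2/3, 1/2). The projection is proj_W(v) = U c.
Check: (v - proj_W(v)) · u_1 = 0  (should be 0).
Check: (v - proj_W(v)) · u_2 = 0  (should be 0).
Result: proj_W(v) = (1, -5/6, -5/3, 7/6).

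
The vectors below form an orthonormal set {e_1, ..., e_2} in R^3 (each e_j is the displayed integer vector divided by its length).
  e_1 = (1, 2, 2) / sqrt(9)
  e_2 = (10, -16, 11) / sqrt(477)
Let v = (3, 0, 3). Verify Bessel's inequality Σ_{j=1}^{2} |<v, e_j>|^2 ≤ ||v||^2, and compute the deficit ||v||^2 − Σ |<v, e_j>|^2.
Σ |<v, e_j>|^2 = 918/53; ||v||^2 = 18; deficit = 36/53

Write each e_j = u_j / sqrt(<u_j, u_j>) where u_j is the displayed integer vector. Then <v, e_j> = <v, u_j> / sqrt(<u_j, u_j>), so |<v, e_j>|^2 = <v, u_j>^2 / <u_j, u_j>.
Coefficients: <v, e_1> = 9/sqrt(9), <v, e_2> = 63/sqrt(477).
Square and sum: Σ |<v, e_j>|^2 = 918/53.
Compute ||v||^2 = v·v = 18.
Deficit = 18 − 918/53 = 36/53 ≥ 0, confirming Bessel's inequality. (The deficit equals ||v − Σ <v,e_j> e_j||^2, the squared distance from v to span{e_j}.)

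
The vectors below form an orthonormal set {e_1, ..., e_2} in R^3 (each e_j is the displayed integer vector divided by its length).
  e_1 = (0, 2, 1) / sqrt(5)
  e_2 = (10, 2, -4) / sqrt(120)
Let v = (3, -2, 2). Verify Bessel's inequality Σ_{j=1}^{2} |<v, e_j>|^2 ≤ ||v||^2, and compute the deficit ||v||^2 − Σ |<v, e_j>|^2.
Σ |<v, e_j>|^2 = 7/2; ||v||^2 = 17; deficit = 27/2

Write each e_j = u_j / sqrt(<u_j, u_j>) where u_j is the displayed integer vector. Then <v, e_j> = <v, u_j> / sqrt(<u_j, u_j>), so |<v, e_j>|^2 = <v, u_j>^2 / <u_j, u_j>.
Coefficients: <v, e_1> = -2/sqrt(5), <v, e_2> = 18/sqrt(120).
Square and sum: Σ |<v, e_j>|^2 = 7/2.
Compute ||v||^2 = v·v = 17.
Deficit = 17 − 7/2 = 27/2 ≥ 0, confirming Bessel's inequality. (The deficit equals ||v − Σ <v,e_j> e_j||^2, the squared distance from v to span{e_j}.)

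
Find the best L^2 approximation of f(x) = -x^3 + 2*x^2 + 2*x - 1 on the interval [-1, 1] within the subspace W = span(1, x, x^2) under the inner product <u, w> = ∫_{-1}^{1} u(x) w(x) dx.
g(x) = 2*x^2 + 7*x/5 - 1

The best approximation g ∈ W is the orthogonal projection of f onto W. Writing g = a_0 + a_1 x + a_2 x^2, the coefficients solve the normal equations G · a = b where
  G_{ij} = <φ_i, φ_j> and b_i = <f, φ_i>, with φ_0 = 1, φ_1 = x, φ_2 = x^2.
G =
  [2, 0, 2/3]
  [0, 2/3, 0]
  [2/3, 0, 2/5],
b = (-2/3, 14/15, 2/15).
Solving gives a_0 = -1, a_1 = 7/5, a_2 = 2, so
  g(x) = 2*x^2 + 7*x/5 - 1.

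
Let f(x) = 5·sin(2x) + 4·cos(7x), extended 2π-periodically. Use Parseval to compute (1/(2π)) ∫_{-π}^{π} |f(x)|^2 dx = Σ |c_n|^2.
Σ |c_n|^2 = 41/2

Expand |f|^2 and use orthogonality of {sin(nx), cos(mx)} on [-π, π]:
  ∫_{-π}^{π} sin(nx)^2 dx = π, ∫ cos(mx)^2 dx = π, and cross terms integrate to 0.
So ∫_{-π}^{π} f(x)^2 dx = 5^2 · π + 4^2 · π = (25 + 16)π.
Divide by 2π: (25 + 16)/2 = 41/2.
By Parseval, this equals Σ |c_n|^2.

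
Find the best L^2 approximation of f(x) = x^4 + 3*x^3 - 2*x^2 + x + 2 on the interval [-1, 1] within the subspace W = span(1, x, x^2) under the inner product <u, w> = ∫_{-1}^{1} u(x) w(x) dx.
g(x) = -8*x^2/7 + 14*x/5 + 67/35

The best approximation g ∈ W is the orthogonal projection of f onto W. Writing g = a_0 + a_1 x + a_2 x^2, the coefficients solve the normal equations G · a = b where
  G_{ij} = <φ_i, φ_j> and b_i = <f, φ_i>, with φ_0 = 1, φ_1 = x, φ_2 = x^2.
G =
  [2, 0, 2/3]
  [0, 2/3, 0]
  [2/3, 0, 2/5],
b = (46/15, 28/15, 86/105).
Solving gives a_0 = 67/35, a_1 = 14/5, a_2 = -8/7, so
  g(x) = -8*x^2/7 + 14*x/5 + 67/35.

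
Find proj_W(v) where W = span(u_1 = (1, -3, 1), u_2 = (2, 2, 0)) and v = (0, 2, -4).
proj_W(v) = (-7/9, 25/9, -8/9)

Set up U = [u_1 | ... | u_2] ∈ R^(3×2). The projector onto W = col(U) is P = U (U^T U)^(-1) U^T.
Compute U^T U =
  [11, -4]
  [-4, 8],
and U^T v = (-10, 4).
Solve U^T U · c = U^T v for the coefficients: c = (-8/9, 1/18). The projection is proj_W(v) = U c.
Check: (v - proj_W(v)) · u_1 = 0  (should be 0).
Check: (v - proj_W(v)) · u_2 = 0  (should be 0).
Result: proj_W(v) = (-7/9, 25/9, -8/9).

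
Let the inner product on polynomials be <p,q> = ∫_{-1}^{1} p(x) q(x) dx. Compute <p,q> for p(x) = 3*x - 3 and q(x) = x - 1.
<p,q> = 8

Expand the product: p(x)·q(x) = 3*x^2 - 6*x + 3.
∫_{-1}^{1} of each monomial x^k gives [2/(k+1) if k even, 0 if k odd]. Integrating term-by-term (or equivalently evaluating the antiderivative F(x) = x^3 - 3*x^2 + 3*x at the endpoints):
  F(1) − F(−1) = 1 − (-7) = 8.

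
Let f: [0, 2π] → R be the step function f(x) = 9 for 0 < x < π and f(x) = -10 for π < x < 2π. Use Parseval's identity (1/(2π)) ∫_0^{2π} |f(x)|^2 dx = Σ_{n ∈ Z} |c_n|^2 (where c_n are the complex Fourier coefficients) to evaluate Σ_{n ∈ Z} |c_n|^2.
Σ |c_n|^2 = 181/2

Parseval equates the L^2 energy of f (normalised by 1/(2π)) with the ℓ^2 sum of its Fourier coefficients: (1/(2π)) ∫_0^{2π} |f|^2 = Σ |c_n|^2.
Compute the left side: (1/(2π)) [∫_0^π 9^2 dx + ∫_π^{2π} (-10)^2 dx] = (1/(2π)) · (81π + 100π) = (81 + 100)/2 = 181/2.
So Σ_{n ∈ Z} |c_n|^2 = 181/2.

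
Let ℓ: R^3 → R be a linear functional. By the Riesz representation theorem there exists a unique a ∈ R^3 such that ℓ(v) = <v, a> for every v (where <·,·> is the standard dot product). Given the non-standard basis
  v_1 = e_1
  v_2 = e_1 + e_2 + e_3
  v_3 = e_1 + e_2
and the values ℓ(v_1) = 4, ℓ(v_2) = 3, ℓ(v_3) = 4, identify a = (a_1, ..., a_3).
a = (4, 0, -1)

Write a = (a_1, ..., a_3) in the standard basis. For each basis vector v_i, ℓ(v_i) = <v_i, a> is a linear equation in the a_j's. Collect the n equations into a matrix system V a = ℓ, where row i of V is v_i (expressed in the standard basis). Since V is invertible (lower-triangular with 1s on the diagonal, up to permutation), solve by back-substitution:
  V =
[[1, 0, 0],
 [1, 1, 1],
 [1, 1, 0]]
  V a = (4, 3, 4)
Solving gives a = (4, 0, -1).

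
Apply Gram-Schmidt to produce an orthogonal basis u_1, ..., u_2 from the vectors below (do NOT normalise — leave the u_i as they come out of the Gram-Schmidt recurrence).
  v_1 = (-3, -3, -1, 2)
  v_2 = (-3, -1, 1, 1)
Orthogonal basis:
  u_1 = (-3, -3, -1, 2)
  u_2 = (-30/23, 16/23, 36/23, -3/23)

Apply the Gram-Schmidt recurrence
  u_1 = v_1
  u_i = v_i − Σ_{j<i} ((v_i · u_j) / (u_j · u_j)) · u_j.

Step by step this gives:
  u_1 = (-3, -3, -1, 2)
  u_2 = (-30/23, 16/23, 36/23, -3/23)

Orthogonality check:
  u_2 · u_1 = 0 (should be 0)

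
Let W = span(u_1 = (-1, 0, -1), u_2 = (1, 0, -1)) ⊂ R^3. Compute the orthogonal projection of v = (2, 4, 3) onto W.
proj_W(v) = (2, 0, 3)

Set up U = [u_1 | ... | u_2] ∈ R^(3×2). The projector onto W = col(U) is P = U (U^T U)^(-1) U^T.
Compute U^T U =
  [2, 0]
  [0, 2],
and U^T v = (-5, -1).
Solve U^T U · c = U^T v for the coefficients: c = (-5/2, -1/2). The projection is proj_W(v) = U c.
Check: (v - proj_W(v)) · u_1 = 0  (should be 0).
Check: (v - proj_W(v)) · u_2 = 0  (should be 0).
Result: proj_W(v) = (2, 0, 3).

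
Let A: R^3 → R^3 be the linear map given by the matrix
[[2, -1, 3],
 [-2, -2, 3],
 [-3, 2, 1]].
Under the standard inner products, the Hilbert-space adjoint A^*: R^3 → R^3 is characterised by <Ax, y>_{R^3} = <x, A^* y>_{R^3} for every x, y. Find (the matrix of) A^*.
A^* = A^T =
[[2, -2, -3],
 [-1, -2, 2],
 [3, 3, 1]]

For real matrices with standard dot products, the defining identity <Ax, y> = <x, A^* y> gives (Ax)^T y = x^T (A^*) y, i.e. x^T A^T y = x^T (A^*) y. Since this holds for all x, y, we must have A^* = A^T. Therefore
A^* =
[[2, -2, -3],
 [-1, -2, 2],
 [3, 3, 1]].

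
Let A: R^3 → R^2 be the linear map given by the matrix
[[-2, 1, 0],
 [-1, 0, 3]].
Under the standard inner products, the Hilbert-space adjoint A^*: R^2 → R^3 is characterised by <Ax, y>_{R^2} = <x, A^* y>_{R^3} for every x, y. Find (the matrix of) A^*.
A^* = A^T =
[[-2, -1],
 [1, 0],
 [0, 3]]

For real matrices with standard dot products, the defining identity <Ax, y> = <x, A^* y> gives (Ax)^T y = x^T (A^*) y, i.e. x^T A^T y = x^T (A^*) y. Since this holds for all x, y, we must have A^* = A^T. Therefore
A^* =
[[-2, -1],
 [1, 0],
 [0, 3]].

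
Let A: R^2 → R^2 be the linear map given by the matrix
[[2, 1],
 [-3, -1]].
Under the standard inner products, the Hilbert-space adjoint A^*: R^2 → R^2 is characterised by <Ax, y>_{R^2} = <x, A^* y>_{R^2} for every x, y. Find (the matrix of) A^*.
A^* = A^T =
[[2, -3],
 [1, -1]]

For real matrices with standard dot products, the defining identity <Ax, y> = <x, A^* y> gives (Ax)^T y = x^T (A^*) y, i.e. x^T A^T y = x^T (A^*) y. Since this holds for all x, y, we must have A^* = A^T. Therefore
A^* =
[[2, -3],
 [1, -1]].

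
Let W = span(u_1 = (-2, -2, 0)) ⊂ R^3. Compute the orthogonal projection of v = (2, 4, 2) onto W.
proj_W(v) = (3, 3, 0)

Set up U = [u_1 | ... | u_1] ∈ R^(3×1). The projector onto W = col(U) is P = U (U^T U)^(-1) U^T.
Compute U^T U =
  [8],
and U^T v = (-12).
Solve U^T U · c = U^T v for the coefficients: c = (-3/2). The projection is proj_W(v) = U c.
Check: (v - proj_W(v)) · u_1 = 0  (should be 0).
Result: proj_W(v) = (3, 3, 0).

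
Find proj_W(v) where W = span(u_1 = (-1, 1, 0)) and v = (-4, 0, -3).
proj_W(v) = (-2, 2, 0)

Set up U = [u_1 | ... | u_1] ∈ R^(3×1). The projector onto W = col(U) is P = U (U^T U)^(-1) U^T.
Compute U^T U =
  [2],
and U^T v = (4).
Solve U^T U · c = U^T v for the coefficients: c = (2). The projection is proj_W(v) = U c.
Check: (v - proj_W(v)) · u_1 = 0  (should be 0).
Result: proj_W(v) = (-2, 2, 0).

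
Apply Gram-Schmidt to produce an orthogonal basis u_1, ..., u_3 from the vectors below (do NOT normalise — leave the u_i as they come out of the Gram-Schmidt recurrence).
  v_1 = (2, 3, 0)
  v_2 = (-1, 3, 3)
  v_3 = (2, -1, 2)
Orthogonal basis:
  u_1 = (2, 3, 0)
  u_2 = (-27/13, 18/13, 3)
  u_3 = (21/11, -14/11, 21/11)

Apply the Gram-Schmidt recurrence
  u_1 = v_1
  u_i = v_i − Σ_{j<i} ((v_i · u_j) / (u_j · u_j)) · u_j.

Step by step this gives:
  u_1 = (2, 3, 0)
  u_2 = (-27/13, 18/13, 3)
  u_3 = (21/11, -14/11, 21/11)

Orthogonality check:
  u_2 · u_1 = 0 (should be 0)
  u_3 · u_1 = 0 (should be 0)
  u_3 · u_2 = 0 (should be 0)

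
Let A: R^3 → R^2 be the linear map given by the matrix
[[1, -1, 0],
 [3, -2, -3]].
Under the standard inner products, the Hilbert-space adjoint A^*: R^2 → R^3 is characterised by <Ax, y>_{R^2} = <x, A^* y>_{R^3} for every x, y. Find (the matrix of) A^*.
A^* = A^T =
[[1, 3],
 [-1, -2],
 [0, -3]]

For real matrices with standard dot products, the defining identity <Ax, y> = <x, A^* y> gives (Ax)^T y = x^T (A^*) y, i.e. x^T A^T y = x^T (A^*) y. Since this holds for all x, y, we must have A^* = A^T. Therefore
A^* =
[[1, 3],
 [-1, -2],
 [0, -3]].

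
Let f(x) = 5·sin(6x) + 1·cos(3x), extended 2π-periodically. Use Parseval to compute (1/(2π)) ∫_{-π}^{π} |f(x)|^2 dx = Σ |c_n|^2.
Σ |c_n|^2 = 13

Expand |f|^2 and use orthogonality of {sin(nx), cos(mx)} on [-π, π]:
  ∫_{-π}^{π} sin(nx)^2 dx = π, ∫ cos(mx)^2 dx = π, and cross terms integrate to 0.
So ∫_{-π}^{π} f(x)^2 dx = 5^2 · π + 1^2 · π = (25 + 1)π.
Divide by 2π: (25 + 1)/2 = 13.
By Parseval, this equals Σ |c_n|^2.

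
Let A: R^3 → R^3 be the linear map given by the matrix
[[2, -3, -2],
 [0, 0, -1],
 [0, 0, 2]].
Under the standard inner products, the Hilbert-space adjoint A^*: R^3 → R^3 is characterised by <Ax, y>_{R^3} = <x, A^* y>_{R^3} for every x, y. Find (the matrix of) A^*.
A^* = A^T =
[[2, 0, 0],
 [-3, 0, 0],
 [-2, -1, 2]]

For real matrices with standard dot products, the defining identity <Ax, y> = <x, A^* y> gives (Ax)^T y = x^T (A^*) y, i.e. x^T A^T y = x^T (A^*) y. Since this holds for all x, y, we must have A^* = A^T. Therefore
A^* =
[[2, 0, 0],
 [-3, 0, 0],
 [-2, -1, 2]].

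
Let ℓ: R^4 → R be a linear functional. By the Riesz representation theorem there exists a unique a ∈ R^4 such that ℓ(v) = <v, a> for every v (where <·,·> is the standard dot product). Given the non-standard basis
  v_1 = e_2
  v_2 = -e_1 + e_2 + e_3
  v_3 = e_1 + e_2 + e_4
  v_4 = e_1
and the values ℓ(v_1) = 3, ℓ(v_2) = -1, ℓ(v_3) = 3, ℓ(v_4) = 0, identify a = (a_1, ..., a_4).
a = (0, 3, -4, 0)

Write a = (a_1, ..., a_4) in the standard basis. For each basis vector v_i, ℓ(v_i) = <v_i, a> is a linear equation in the a_j's. Collect the n equations into a matrix system V a = ℓ, where row i of V is v_i (expressed in the standard basis). Since V is invertible (lower-triangular with 1s on the diagonal, up to permutation), solve by back-substitution:
  V =
[[0, 1, 0, 0],
 [-1, 1, 1, 0],
 [1, 1, 0, 1],
 [1, 0, 0, 0]]
  V a = (3, -1, 3, 0)
Solving gives a = (0, 3, -4, 0).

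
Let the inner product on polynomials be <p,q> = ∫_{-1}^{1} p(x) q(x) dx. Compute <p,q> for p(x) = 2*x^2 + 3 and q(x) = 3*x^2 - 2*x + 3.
<p,q> = 152/5

Expand the product: p(x)·q(x) = 6*x^4 - 4*x^3 + 15*x^2 - 6*x + 9.
∫_{-1}^{1} of each monomial x^k gives [2/(k+1) if k even, 0 if k odd]. Integrating term-by-term (or equivalently evaluating the antiderivative F(x) = 6*x^5/5 - x^4 + 5*x^3 - 3*x^2 + 9*x at the endpoints):
  F(1) − F(−1) = 56/5 − (-96/5) = 152/5.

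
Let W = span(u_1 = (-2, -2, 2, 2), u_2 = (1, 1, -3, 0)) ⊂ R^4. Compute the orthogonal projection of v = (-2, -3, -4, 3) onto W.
proj_W(v) = (-31/19, -31/19, -65/19, 79/19)

Set up U = [u_1 | ... | u_2] ∈ R^(4×2). The projector onto W = col(U) is P = U (U^T U)^(-1) U^T.
Compute U^T U =
  [16, -10]
  [-10, 11],
and U^T v = (8, 7).
Solve U^T U · c = U^T v for the coefficients: c = (79/38, 48/19). The projection is proj_W(v) = U c.
Check: (v - proj_W(v)) · u_1 = 0  (should be 0).
Check: (v - proj_W(v)) · u_2 = 0  (should be 0).
Result: proj_W(v) = (-31/19, -31/19, -65/19, 79/19).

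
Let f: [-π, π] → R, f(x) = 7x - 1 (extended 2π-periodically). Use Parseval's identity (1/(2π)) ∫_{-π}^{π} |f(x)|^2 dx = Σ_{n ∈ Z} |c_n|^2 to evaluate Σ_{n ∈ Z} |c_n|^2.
Σ |c_n|^2 = 49π^2/3 + 1

Expand and integrate term by term over [-π, π]:
  ∫ (7x)^2 dx = 49·(2π^3/3); ∫ 2·7·(-1)·x dx = 0 (odd integrand); ∫ (-1)^2 dx = 1·2π.
So (1/(2π)) ∫_{-π}^{π} (7x - 1)^2 dx = 49π^2/3 + 1 = 49π^2/3 + 1.
Parseval ⇒ Σ |c_n|^2 = 49π^2/3 + 1.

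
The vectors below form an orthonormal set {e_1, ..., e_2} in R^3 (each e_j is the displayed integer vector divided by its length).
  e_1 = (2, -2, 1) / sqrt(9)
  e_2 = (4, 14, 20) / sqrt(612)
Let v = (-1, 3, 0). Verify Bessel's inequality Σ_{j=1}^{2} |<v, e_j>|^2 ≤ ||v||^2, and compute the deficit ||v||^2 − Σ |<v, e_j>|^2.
Σ |<v, e_j>|^2 = 161/17; ||v||^2 = 10; deficit = 9/17

Write each e_j = u_j / sqrt(<u_j, u_j>) where u_j is the displayed integer vector. Then <v, e_j> = <v, u_j> / sqrt(<u_j, u_j>), so |<v, e_j>|^2 = <v, u_j>^2 / <u_j, u_j>.
Coefficients: <v, e_1> = -8/sqrt(9), <v, e_2> = 38/sqrt(612).
Square and sum: Σ |<v, e_j>|^2 = 161/17.
Compute ||v||^2 = v·v = 10.
Deficit = 10 − 161/17 = 9/17 ≥ 0, confirming Bessel's inequality. (The deficit equals ||v − Σ <v,e_j> e_j||^2, the squared distance from v to span{e_j}.)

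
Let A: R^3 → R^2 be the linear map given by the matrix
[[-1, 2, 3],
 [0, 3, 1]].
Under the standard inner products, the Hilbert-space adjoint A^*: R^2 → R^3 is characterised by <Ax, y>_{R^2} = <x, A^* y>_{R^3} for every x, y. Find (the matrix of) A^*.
A^* = A^T =
[[-1, 0],
 [2, 3],
 [3, 1]]

For real matrices with standard dot products, the defining identity <Ax, y> = <x, A^* y> gives (Ax)^T y = x^T (A^*) y, i.e. x^T A^T y = x^T (A^*) y. Since this holds for all x, y, we must have A^* = A^T. Therefore
A^* =
[[-1, 0],
 [2, 3],
 [3, 1]].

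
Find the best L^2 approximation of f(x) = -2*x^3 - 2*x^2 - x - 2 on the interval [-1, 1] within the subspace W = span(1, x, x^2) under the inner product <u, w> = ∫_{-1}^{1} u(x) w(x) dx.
g(x) = -2*x^2 - 11*x/5 - 2

The best approximation g ∈ W is the orthogonal projection of f onto W. Writing g = a_0 + a_1 x + a_2 x^2, the coefficients solve the normal equations G · a = b where
  G_{ij} = <φ_i, φ_j> and b_i = <f, φ_i>, with φ_0 = 1, φ_1 = x, φ_2 = x^2.
G =
  [2, 0, 2/3]
  [0, 2/3, 0]
  [2/3, 0, 2/5],
b = (-16/3, -22/15, -32/15).
Solving gives a_0 = -2, a_1 = -11/5, a_2 = -2, so
  g(x) = -2*x^2 - 11*x/5 - 2.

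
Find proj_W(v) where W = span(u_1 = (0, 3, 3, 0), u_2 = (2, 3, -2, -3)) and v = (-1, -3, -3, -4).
proj_W(v) = (40/51, -103/51, -203/51, -20/17)

Set up U = [u_1 | ... | u_2] ∈ R^(4×2). The projector onto W = col(U) is P = U (U^T U)^(-1) U^T.
Compute U^T U =
  [18, 3]
  [3, 26],
and U^T v = (-18, 7).
Solve U^T U · c = U^T v for the coefficients: c = (-163/153, 20/51). The projection is proj_W(v) = U c.
Check: (v - proj_W(v)) · u_1 = 0  (should be 0).
Check: (v - proj_W(v)) · u_2 = 0  (should be 0).
Result: proj_W(v) = (40/51, -103/51, -203/51, -20/17).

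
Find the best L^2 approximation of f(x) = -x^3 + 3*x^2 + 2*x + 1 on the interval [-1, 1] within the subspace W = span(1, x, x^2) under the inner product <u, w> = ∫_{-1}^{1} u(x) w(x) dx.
g(x) = 3*x^2 + 7*x/5 + 1

The best approximation g ∈ W is the orthogonal projection of f onto W. Writing g = a_0 + a_1 x + a_2 x^2, the coefficients solve the normal equations G · a = b where
  G_{ij} = <φ_i, φ_j> and b_i = <f, φ_i>, with φ_0 = 1, φ_1 = x, φ_2 = x^2.
G =
  [2, 0, 2/3]
  [0, 2/3, 0]
  [2/3, 0, 2/5],
b = (4, 14/15, 28/15).
Solving gives a_0 = 1, a_1 = 7/5, a_2 = 3, so
  g(x) = 3*x^2 + 7*x/5 + 1.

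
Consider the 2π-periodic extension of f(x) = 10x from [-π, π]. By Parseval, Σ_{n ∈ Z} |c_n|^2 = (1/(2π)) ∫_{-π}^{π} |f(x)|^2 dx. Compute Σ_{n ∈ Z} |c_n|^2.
Σ |c_n|^2 = 100π^2/3

Expand and integrate term by term over [-π, π]:
  ∫ (10x)^2 dx = 100·(2π^3/3); ∫ 2·10·(0)·x dx = 0 (odd integrand); ∫ 0^2 dx = 0·2π.
So (1/(2π)) ∫_{-π}^{π} (10x)^2 dx = 100π^2/3 + 0 = 100π^2/3.
Parseval ⇒ Σ |c_n|^2 = 100π^2/3.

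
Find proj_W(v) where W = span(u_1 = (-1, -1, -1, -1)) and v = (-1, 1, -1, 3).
proj_W(v) = (1/2, 1/2, 1/2, 1/2)

Set up U = [u_1 | ... | u_1] ∈ R^(4×1). The projector onto W = col(U) is P = U (U^T U)^(-1) U^T.
Compute U^T U =
  [4],
and U^T v = (-2).
Solve U^T U · c = U^T v for the coefficients: c = (-1/2). The projection is proj_W(v) = U c.
Check: (v - proj_W(v)) · u_1 = 0  (should be 0).
Result: proj_W(v) = (1/2, 1/2, 1/2, 1/2).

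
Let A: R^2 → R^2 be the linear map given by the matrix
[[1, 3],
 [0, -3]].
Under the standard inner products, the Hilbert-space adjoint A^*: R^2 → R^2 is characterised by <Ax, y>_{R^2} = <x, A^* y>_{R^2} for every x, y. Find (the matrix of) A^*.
A^* = A^T =
[[1, 0],
 [3, -3]]

For real matrices with standard dot products, the defining identity <Ax, y> = <x, A^* y> gives (Ax)^T y = x^T (A^*) y, i.e. x^T A^T y = x^T (A^*) y. Since this holds for all x, y, we must have A^* = A^T. Therefore
A^* =
[[1, 0],
 [3, -3]].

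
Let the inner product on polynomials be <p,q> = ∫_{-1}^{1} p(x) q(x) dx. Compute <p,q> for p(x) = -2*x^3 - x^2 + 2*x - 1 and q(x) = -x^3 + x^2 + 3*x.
<p,q> = 32/105

Expand the product: p(x)·q(x) = 2*x^6 - x^5 - 9*x^4 + 5*x^2 - 3*x.
∫_{-1}^{1} of each monomial x^k gives [2/(k+1) if k even, 0 if k odd]. Integrating term-by-term (or equivalently evaluating the antiderivative F(x) = 2*x^7/7 - x^6/6 - 9*x^5/5 + 5*x^3/3 - 3*x^2/2 at the endpoints):
  F(1) − F(−1) = -53/35 − (-191/105) = 32/105.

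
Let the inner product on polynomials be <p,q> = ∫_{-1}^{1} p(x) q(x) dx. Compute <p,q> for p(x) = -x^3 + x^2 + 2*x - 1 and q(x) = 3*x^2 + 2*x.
<p,q> = 16/15

Expand the product: p(x)·q(x) = -3*x^5 + x^4 + 8*x^3 + x^2 - 2*x.
∫_{-1}^{1} of each monomial x^k gives [2/(k+1) if k even, 0 if k odd]. Integrating term-by-term (or equivalently evaluating the antiderivative F(x) = -x^6/2 + x^5/5 + 2*x^4 + x^3/3 - x^2 at the endpoints):
  F(1) − F(−1) = 31/30 − (-1/30) = 16/15.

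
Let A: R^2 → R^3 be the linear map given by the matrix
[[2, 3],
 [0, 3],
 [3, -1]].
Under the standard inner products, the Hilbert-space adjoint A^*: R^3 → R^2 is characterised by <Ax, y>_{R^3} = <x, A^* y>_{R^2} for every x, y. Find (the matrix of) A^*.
A^* = A^T =
[[2, 0, 3],
 [3, 3, -1]]

For real matrices with standard dot products, the defining identity <Ax, y> = <x, A^* y> gives (Ax)^T y = x^T (A^*) y, i.e. x^T A^T y = x^T (A^*) y. Since this holds for all x, y, we must have A^* = A^T. Therefore
A^* =
[[2, 0, 3],
 [3, 3, -1]].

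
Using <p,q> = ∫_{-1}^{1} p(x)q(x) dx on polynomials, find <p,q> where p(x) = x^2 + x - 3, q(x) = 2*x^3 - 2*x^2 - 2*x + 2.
<p,q> = -8

Expand the product: p(x)·q(x) = 2*x^5 - 10*x^3 + 6*x^2 + 8*x - 6.
∫_{-1}^{1} of each monomial x^k gives [2/(k+1) if k even, 0 if k odd]. Integrating term-by-term (or equivalently evaluating the antiderivative F(x) = x^6/3 - 5*x^4/2 + 2*x^3 + 4*x^2 - 6*x at the endpoints):
  F(1) − F(−1) = -13/6 − (35/6) = -8.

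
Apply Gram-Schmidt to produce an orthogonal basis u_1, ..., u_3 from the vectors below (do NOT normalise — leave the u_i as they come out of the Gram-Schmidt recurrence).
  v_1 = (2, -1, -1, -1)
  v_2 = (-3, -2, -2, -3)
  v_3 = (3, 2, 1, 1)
Orthogonal basis:
  u_1 = (2, -1, -1, -1)
  u_2 = (-23/7, -13/7, -13/7, -20/7)
  u_3 = (19/181, 176/181, -5/181, -133/181)

Apply the Gram-Schmidt recurrence
  u_1 = v_1
  u_i = v_i − Σ_{j<i} ((v_i · u_j) / (u_j · u_j)) · u_j.

Step by step this gives:
  u_1 = (2, -1, -1, -1)
  u_2 = (-23/7, -13/7, -13/7, -20/7)
  u_3 = (19/181, 176/181, -5/181, -133/181)

Orthogonality check:
  u_2 · u_1 = 0 (should be 0)
  u_3 · u_1 = 0 (should be 0)
  u_3 · u_2 = 0 (should be 0)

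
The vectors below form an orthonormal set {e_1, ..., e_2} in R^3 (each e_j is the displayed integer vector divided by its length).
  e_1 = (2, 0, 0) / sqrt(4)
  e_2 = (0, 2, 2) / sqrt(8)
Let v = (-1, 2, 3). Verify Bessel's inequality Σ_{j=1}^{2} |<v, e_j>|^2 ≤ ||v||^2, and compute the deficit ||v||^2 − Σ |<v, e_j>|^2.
Σ |<v, e_j>|^2 = 27/2; ||v||^2 = 14; deficit = 1/2

Write each e_j = u_j / sqrt(<u_j, u_j>) where u_j is the displayed integer vector. Then <v, e_j> = <v, u_j> / sqrt(<u_j, u_j>), so |<v, e_j>|^2 = <v, u_j>^2 / <u_j, u_j>.
Coefficients: <v, e_1> = -2/sqrt(4), <v, e_2> = 10/sqrt(8).
Square and sum: Σ |<v, e_j>|^2 = 27/2.
Compute ||v||^2 = v·v = 14.
Deficit = 14 − 27/2 = 1/2 ≥ 0, confirming Bessel's inequality. (The deficit equals ||v − Σ <v,e_j> e_j||^2, the squared distance from v to span{e_j}.)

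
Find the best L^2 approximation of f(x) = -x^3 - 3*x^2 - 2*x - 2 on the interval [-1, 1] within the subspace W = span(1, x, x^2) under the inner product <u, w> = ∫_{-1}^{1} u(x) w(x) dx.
g(x) = -3*x^2 - 13*x/5 - 2

The best approximation g ∈ W is the orthogonal projection of f onto W. Writing g = a_0 + a_1 x + a_2 x^2, the coefficients solve the normal equations G · a = b where
  G_{ij} = <φ_i, φ_j> and b_i = <f, φ_i>, with φ_0 = 1, φ_1 = x, φ_2 = x^2.
G =
  [2, 0, 2/3]
  [0, 2/3, 0]
  [2/3, 0, 2/5],
b = (-6, -26/15, -38/15).
Solving gives a_0 = -2, a_1 = -13/5, a_2 = -3, so
  g(x) = -3*x^2 - 13*x/5 - 2.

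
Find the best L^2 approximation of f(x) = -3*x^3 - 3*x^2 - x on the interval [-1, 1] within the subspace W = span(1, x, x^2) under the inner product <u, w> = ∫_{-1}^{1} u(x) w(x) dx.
g(x) = -3*x^2 - 14*x/5

The best approximation g ∈ W is the orthogonal projection of f onto W. Writing g = a_0 + a_1 x + a_2 x^2, the coefficients solve the normal equations G · a = b where
  G_{ij} = <φ_i, φ_j> and b_i = <f, φ_i>, with φ_0 = 1, φ_1 = x, φ_2 = x^2.
G =
  [2, 0, 2/3]
  [0, 2/3, 0]
  [2/3, 0, 2/5],
b = (-2, -28/15, -6/5).
Solving gives a_0 = 0, a_1 = -14/5, a_2 = -3, so
  g(x) = -3*x^2 - 14*x/5.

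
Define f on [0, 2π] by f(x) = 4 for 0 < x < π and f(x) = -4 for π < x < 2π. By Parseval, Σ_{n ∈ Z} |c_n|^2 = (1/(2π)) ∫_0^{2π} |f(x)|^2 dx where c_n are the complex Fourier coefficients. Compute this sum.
Σ |c_n|^2 = 16

Parseval equates the L^2 energy of f (normalised by 1/(2π)) with the ℓ^2 sum of its Fourier coefficients: (1/(2π)) ∫_0^{2π} |f|^2 = Σ |c_n|^2.
Compute the left side: (1/(2π)) [∫_0^π 4^2 dx + ∫_π^{2π} (-4)^2 dx] = (1/(2π)) · (16π + 16π) = (16 + 16)/2 = 16.
So Σ_{n ∈ Z} |c_n|^2 = 16.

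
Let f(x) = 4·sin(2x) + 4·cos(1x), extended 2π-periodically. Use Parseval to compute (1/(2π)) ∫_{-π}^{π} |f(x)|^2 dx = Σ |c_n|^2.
Σ |c_n|^2 = 16

Expand |f|^2 and use orthogonality of {sin(nx), cos(mx)} on [-π, π]:
  ∫_{-π}^{π} sin(nx)^2 dx = π, ∫ cos(mx)^2 dx = π, and cross terms integrate to 0.
So ∫_{-π}^{π} f(x)^2 dx = 4^2 · π + 4^2 · π = (16 + 16)π.
Divide by 2π: (16 + 16)/2 = 16.
By Parseval, this equals Σ |c_n|^2.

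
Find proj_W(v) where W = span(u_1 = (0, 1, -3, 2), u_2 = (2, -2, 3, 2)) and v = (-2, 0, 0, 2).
proj_W(v) = (8/35, 4/35, -24/35, 32/35)

Set up U = [u_1 | ... | u_2] ∈ R^(4×2). The projector onto W = col(U) is P = U (U^T U)^(-1) U^T.
Compute U^T U =
  [14, -7]
  [-7, 21],
and U^T v = (4, 0).
Solve U^T U · c = U^T v for the coefficients: c = (12/35, 4/35). The projection is proj_W(v) = U c.
Check: (v - proj_W(v)) · u_1 = 0  (should be 0).
Check: (v - proj_W(v)) · u_2 = 0  (should be 0).
Result: proj_W(v) = (8/35, 4/35, -24/35, 32/35).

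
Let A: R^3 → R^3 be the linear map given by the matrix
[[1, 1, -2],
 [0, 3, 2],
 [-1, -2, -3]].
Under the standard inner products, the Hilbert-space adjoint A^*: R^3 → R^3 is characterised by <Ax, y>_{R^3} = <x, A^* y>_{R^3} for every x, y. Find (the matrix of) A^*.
A^* = A^T =
[[1, 0, -1],
 [1, 3, -2],
 [-2, 2, -3]]

For real matrices with standard dot products, the defining identity <Ax, y> = <x, A^* y> gives (Ax)^T y = x^T (A^*) y, i.e. x^T A^T y = x^T (A^*) y. Since this holds for all x, y, we must have A^* = A^T. Therefore
A^* =
[[1, 0, -1],
 [1, 3, -2],
 [-2, 2, -3]].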